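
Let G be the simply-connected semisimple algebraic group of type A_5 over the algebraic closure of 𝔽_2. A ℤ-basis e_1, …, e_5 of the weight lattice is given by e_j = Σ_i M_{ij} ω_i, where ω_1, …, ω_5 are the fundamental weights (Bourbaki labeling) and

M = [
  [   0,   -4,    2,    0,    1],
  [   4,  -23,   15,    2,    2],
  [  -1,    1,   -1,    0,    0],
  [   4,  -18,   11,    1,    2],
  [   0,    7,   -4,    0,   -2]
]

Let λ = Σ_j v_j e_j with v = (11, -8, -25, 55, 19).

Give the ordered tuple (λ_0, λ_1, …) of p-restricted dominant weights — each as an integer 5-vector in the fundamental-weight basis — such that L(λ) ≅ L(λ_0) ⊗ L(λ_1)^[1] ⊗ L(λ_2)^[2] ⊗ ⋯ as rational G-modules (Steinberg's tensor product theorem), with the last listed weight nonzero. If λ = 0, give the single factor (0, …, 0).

((1, 1, 0, 0, 0), (0, 0, 1, 1, 1), (0, 0, 1, 1, 1))

Change of basis e → ω: c = M·v where v = (11, -8, -25, 55, 19):
  c_1 = (0)·(11) + (-4)·(-8) + (2)·(-25) + (0)·(55) + (1)·(19) = 1
  c_2 = (4)·(11) + (-23)·(-8) + (15)·(-25) + (2)·(55) + (2)·(19) = 1
  c_3 = (-1)·(11) + (1)·(-8) + (-1)·(-25) + (0)·(55) + (0)·(19) = 6
  c_4 = (4)·(11) + (-18)·(-8) + (11)·(-25) + (1)·(55) + (2)·(19) = 6
  c_5 = (0)·(11) + (7)·(-8) + (-4)·(-25) + (0)·(55) + (-2)·(19) = 6
p = 2; digits c_i = Σ_j d_{ij}·2^j, 0 ≤ d_{ij} < 2:
  c_1 = 1 = 1·2^0
  c_2 = 1 = 1·2^0
  c_3 = 6 = 0·2^0 + 1·2^1 + 1·2^2
  c_4 = 6 = 0·2^0 + 1·2^1 + 1·2^2
  c_5 = 6 = 0·2^0 + 1·2^1 + 1·2^2
Factor λ_0 = (1, 1, 0, 0, 0)
Factor λ_1 = (0, 0, 1, 1, 1)
Factor λ_2 = (0, 0, 1, 1, 1)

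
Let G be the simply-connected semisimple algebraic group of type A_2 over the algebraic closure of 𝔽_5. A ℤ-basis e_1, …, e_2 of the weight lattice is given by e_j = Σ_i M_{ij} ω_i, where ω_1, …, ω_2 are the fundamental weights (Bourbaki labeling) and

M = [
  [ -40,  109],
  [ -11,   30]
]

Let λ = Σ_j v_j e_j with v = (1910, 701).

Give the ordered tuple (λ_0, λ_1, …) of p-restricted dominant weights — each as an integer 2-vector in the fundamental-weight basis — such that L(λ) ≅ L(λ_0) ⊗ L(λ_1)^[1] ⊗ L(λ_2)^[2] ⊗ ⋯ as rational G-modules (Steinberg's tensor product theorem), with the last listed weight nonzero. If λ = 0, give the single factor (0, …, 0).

Compute c_i = Σ_j M_{ij} v_j with v = (1910, 701):
  c_1 = (-40)·(1910) + 109·701 = 9
  c_2 = (-11)·(1910) + 30·701 = 20
Writing each c_i in base p = 5:
  c_1 = 9 = 4·5^0 + 1·5^1
  c_2 = 20 = 0·5^0 + 4·5^1
p-restricted factor λ_0 = (4, 0)
p-restricted factor λ_1 = (1, 4)

((4, 0), (1, 4))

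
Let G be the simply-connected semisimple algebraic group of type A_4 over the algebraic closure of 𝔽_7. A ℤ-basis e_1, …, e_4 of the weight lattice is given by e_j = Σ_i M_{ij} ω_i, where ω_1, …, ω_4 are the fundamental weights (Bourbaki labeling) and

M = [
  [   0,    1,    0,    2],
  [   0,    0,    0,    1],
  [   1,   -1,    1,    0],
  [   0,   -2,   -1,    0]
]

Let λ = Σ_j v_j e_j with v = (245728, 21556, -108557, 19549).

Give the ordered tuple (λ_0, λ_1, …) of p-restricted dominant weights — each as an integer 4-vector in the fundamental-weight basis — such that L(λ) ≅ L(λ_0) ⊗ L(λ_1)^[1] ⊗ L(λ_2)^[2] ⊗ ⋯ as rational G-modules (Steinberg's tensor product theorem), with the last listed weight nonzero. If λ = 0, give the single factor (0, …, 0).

((6, 5, 3, 2), (5, 6, 3, 4), (5, 6, 0, 5), (1, 0, 1, 1), (4, 1, 6, 6), (3, 1, 6, 3))

Change of basis e → ω: c = M·v where v = (245728, 21556, -108557, 19549):
  c_1 = 0·245728 + 1·21556 + (0)·(-108557) + 2·19549 = 60654
  c_2 = 0·245728 + 0·21556 + (0)·(-108557) + 1·19549 = 19549
  c_3 = 1·245728 + (-1)·(21556) + (1)·(-108557) + 0·19549 = 115615
  c_4 = 0·245728 + (-2)·(21556) + (-1)·(-108557) + 0·19549 = 65445
p = 7; digits c_i = Σ_j d_{ij}·7^j, 0 ≤ d_{ij} < 7:
  c_1 = 60654 = 6·7^0 + 5·7^1 + 5·7^2 + 1·7^3 + 4·7^4 + 3·7^5
  c_2 = 19549 = 5·7^0 + 6·7^1 + 6·7^2 + 0·7^3 + 1·7^4 + 1·7^5
  c_3 = 115615 = 3·7^0 + 3·7^1 + 0·7^2 + 1·7^3 + 6·7^4 + 6·7^5
  c_4 = 65445 = 2·7^0 + 4·7^1 + 5·7^2 + 1·7^3 + 6·7^4 + 3·7^5
Factor λ_0 = (6, 5, 3, 2)
Factor λ_1 = (5, 6, 3, 4)
Factor λ_2 = (5, 6, 0, 5)
Factor λ_3 = (1, 0, 1, 1)
Factor λ_4 = (4, 1, 6, 6)
Factor λ_5 = (3, 1, 6, 3)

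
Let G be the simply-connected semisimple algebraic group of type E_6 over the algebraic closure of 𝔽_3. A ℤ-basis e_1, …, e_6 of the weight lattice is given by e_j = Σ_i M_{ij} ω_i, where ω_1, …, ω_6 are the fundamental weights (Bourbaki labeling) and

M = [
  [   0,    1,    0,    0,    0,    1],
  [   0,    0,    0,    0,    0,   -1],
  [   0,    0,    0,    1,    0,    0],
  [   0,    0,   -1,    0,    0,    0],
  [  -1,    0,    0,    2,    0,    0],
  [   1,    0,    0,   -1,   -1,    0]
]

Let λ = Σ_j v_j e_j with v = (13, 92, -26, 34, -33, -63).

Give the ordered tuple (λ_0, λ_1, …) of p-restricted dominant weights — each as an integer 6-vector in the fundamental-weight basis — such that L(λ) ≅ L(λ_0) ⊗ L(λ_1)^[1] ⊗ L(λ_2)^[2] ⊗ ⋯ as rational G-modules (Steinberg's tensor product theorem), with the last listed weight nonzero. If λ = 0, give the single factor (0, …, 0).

ω-coordinates c = M·v, v = (13, 92, -26, 34, -33, -63):
  c_1 = 0·13 + 1·92 + (0)·(-26) + 0·34 + (0)·(-33) + (1)·(-63) = 29
  c_2 = 0·13 + 0·92 + (0)·(-26) + 0·34 + (0)·(-33) + (-1)·(-63) = 63
  c_3 = 0·13 + 0·92 + (0)·(-26) + 1·34 + (0)·(-33) + (0)·(-63) = 34
  c_4 = 0·13 + 0·92 + (-1)·(-26) + 0·34 + (0)·(-33) + (0)·(-63) = 26
  c_5 = (-1)·(13) + 0·92 + (0)·(-26) + 2·34 + (0)·(-33) + (0)·(-63) = 55
  c_6 = 1·13 + 0·92 + (0)·(-26) + (-1)·(34) + (-1)·(-33) + (0)·(-63) = 12
Writing each c_i in base p = 3:
  c_1 = 29 = 2·3^0 + 0·3^1 + 0·3^2 + 1·3^3
  c_2 = 63 = 0·3^0 + 0·3^1 + 1·3^2 + 2·3^3
  c_3 = 34 = 1·3^0 + 2·3^1 + 0·3^2 + 1·3^3
  c_4 = 26 = 2·3^0 + 2·3^1 + 2·3^2
  c_5 = 55 = 1·3^0 + 0·3^1 + 0·3^2 + 2·3^3
  c_6 = 12 = 0·3^0 + 1·3^1 + 1·3^2
λ_0 = (2, 0, 1, 2, 1, 0)
λ_1 = (0, 0, 2, 2, 0, 1)
λ_2 = (0, 1, 0, 2, 0, 1)
λ_3 = (1, 2, 1, 0, 2, 0)

((2, 0, 1, 2, 1, 0), (0, 0, 2, 2, 0, 1), (0, 1, 0, 2, 0, 1), (1, 2, 1, 0, 2, 0))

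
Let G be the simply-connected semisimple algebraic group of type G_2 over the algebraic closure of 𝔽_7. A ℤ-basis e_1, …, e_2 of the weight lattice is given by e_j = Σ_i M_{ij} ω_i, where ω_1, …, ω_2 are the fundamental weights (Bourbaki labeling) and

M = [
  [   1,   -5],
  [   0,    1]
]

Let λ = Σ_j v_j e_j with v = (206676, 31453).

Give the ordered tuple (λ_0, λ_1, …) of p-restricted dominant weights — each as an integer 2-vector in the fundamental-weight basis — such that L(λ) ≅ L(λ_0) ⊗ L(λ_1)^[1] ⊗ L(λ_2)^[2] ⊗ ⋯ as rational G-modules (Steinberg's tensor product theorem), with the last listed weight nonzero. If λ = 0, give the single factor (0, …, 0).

Compute c_i = Σ_j M_{ij} v_j with v = (206676, 31453):
  c_1 = (1)·(206676) + (-5)·(31453) = 49411
  c_2 = (0)·(206676) + (1)·(31453) = 31453
p = 7; digits c_i = Σ_j d_{ij}·7^j, 0 ≤ d_{ij} < 7:
  c_1 = 49411 = 5·7^0 + 2·7^1 + 0·7^2 + 4·7^3 + 6·7^4 + 2·7^5
  c_2 = 31453 = 2·7^0 + 6·7^1 + 4·7^2 + 0·7^3 + 6·7^4 + 1·7^5
λ_0 = (5, 2)
λ_1 = (2, 6)
λ_2 = (0, 4)
λ_3 = (4, 0)
λ_4 = (6, 6)
λ_5 = (2, 1)

((5, 2), (2, 6), (0, 4), (4, 0), (6, 6), (2, 1))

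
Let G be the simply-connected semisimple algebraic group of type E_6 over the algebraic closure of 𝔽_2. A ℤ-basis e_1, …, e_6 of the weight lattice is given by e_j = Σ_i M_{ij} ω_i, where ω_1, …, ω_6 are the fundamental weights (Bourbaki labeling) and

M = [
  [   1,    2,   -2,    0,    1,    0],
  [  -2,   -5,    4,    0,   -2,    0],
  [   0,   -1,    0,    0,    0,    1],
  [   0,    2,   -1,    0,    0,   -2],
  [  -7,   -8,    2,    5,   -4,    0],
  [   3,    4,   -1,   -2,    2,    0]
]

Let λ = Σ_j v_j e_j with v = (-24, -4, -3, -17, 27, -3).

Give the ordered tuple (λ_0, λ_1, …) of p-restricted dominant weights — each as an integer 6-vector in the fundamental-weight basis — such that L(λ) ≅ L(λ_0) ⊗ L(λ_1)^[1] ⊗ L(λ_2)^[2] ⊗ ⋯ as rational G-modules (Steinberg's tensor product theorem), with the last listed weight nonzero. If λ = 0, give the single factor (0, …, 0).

Change of basis e → ω: c = M·v where v = (-24, -4, -3, -17, 27, -3):
  c_1 = 1*-24 + 2*-4 + -2*-3 + 0*-17 + 1*27 + 0*-3 = 1
  c_2 = -2*-24 + -5*-4 + 4*-3 + 0*-17 + -2*27 + 0*-3 = 2
  c_3 = 0*-24 + -1*-4 + 0*-3 + 0*-17 + 0*27 + 1*-3 = 1
  c_4 = 0*-24 + 2*-4 + -1*-3 + 0*-17 + 0*27 + -2*-3 = 1
  c_5 = -7*-24 + -8*-4 + 2*-3 + 5*-17 + -4*27 + 0*-3 = 1
  c_6 = 3*-24 + 4*-4 + -1*-3 + -2*-17 + 2*27 + 0*-3 = 3
Expand coordinatewise in base 2:
  c_1 = 1 = 1·2^0
  c_2 = 2 = 0·2^0 + 1·2^1
  c_3 = 1 = 1·2^0
  c_4 = 1 = 1·2^0
  c_5 = 1 = 1·2^0
  c_6 = 3 = 1·2^0 + 1·2^1
p-restricted factor λ_0 = (1, 0, 1, 1, 1, 1)
p-restricted factor λ_1 = (0, 1, 0, 0, 0, 1)

((1, 0, 1, 1, 1, 1), (0, 1, 0, 0, 0, 1))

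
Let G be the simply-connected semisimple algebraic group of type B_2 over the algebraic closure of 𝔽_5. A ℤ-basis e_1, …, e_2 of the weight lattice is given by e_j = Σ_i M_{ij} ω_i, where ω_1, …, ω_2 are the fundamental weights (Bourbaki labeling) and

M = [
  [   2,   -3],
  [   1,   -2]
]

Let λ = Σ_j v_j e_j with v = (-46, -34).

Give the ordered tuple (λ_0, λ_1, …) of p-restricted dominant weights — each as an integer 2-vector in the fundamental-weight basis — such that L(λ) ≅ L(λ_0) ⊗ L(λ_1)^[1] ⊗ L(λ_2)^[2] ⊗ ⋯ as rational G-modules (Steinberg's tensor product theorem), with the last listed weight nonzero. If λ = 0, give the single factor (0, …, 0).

((0, 2), (2, 4))

Compute c_i = Σ_j M_{ij} v_j with v = (-46, -34):
  c_1 = (2)·(-46) + (-3)·(-34) = 10
  c_2 = (1)·(-46) + (-2)·(-34) = 22
p = 5; digits c_i = Σ_j d_{ij}·5^j, 0 ≤ d_{ij} < 5:
  c_1 = 10 = 0·5^0 + 2·5^1
  c_2 = 22 = 2·5^0 + 4·5^1
Factor λ_0 = (0, 2)
Factor λ_1 = (2, 4)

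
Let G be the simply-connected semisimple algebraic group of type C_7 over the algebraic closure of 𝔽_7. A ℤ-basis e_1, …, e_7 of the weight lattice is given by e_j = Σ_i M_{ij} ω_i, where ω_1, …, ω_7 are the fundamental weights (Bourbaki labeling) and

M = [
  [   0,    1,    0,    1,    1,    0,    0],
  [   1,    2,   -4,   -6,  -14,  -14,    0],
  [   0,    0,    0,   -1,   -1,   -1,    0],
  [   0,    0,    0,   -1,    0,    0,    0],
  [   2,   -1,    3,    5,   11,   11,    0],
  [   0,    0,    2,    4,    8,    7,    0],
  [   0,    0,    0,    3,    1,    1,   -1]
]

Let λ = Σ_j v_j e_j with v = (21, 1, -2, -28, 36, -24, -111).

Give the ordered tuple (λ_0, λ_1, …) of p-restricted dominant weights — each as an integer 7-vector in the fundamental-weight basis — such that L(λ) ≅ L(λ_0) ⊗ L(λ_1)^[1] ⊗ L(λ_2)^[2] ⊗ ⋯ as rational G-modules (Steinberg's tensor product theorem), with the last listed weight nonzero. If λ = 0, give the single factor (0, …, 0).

ω-coordinates c = M·v, v = (21, 1, -2, -28, 36, -24, -111):
  c_1 = 0·21 + 1·1 + (0)·(-2) + (1)·(-28) + 1·36 + (0)·(-24) + (0)·(-111) = 9
  c_2 = 1·21 + 2·1 + (-4)·(-2) + (-6)·(-28) + (-14)·(36) + (-14)·(-24) + (0)·(-111) = 31
  c_3 = 0·21 + 0·1 + (0)·(-2) + (-1)·(-28) + (-1)·(36) + (-1)·(-24) + (0)·(-111) = 16
  c_4 = 0·21 + 0·1 + (0)·(-2) + (-1)·(-28) + 0·36 + (0)·(-24) + (0)·(-111) = 28
  c_5 = 2·21 + (-1)·(1) + (3)·(-2) + (5)·(-28) + 11·36 + (11)·(-24) + (0)·(-111) = 27
  c_6 = 0·21 + 0·1 + (2)·(-2) + (4)·(-28) + 8·36 + (7)·(-24) + (0)·(-111) = 4
  c_7 = 0·21 + 0·1 + (0)·(-2) + (3)·(-28) + 1·36 + (1)·(-24) + (-1)·(-111) = 39
Writing each c_i in base p = 7:
  c_1 = 9 = 2·7^0 + 1·7^1
  c_2 = 31 = 3·7^0 + 4·7^1
  c_3 = 16 = 2·7^0 + 2·7^1
  c_4 = 28 = 0·7^0 + 4·7^1
  c_5 = 27 = 6·7^0 + 3·7^1
  c_6 = 4 = 4·7^0
  c_7 = 39 = 4·7^0 + 5·7^1
p-restricted factor λ_0 = (2, 3, 2, 0, 6, 4, 4)
p-restricted factor λ_1 = (1, 4, 2, 4, 3, 0, 5)

((2, 3, 2, 0, 6, 4, 4), (1, 4, 2, 4, 3, 0, 5))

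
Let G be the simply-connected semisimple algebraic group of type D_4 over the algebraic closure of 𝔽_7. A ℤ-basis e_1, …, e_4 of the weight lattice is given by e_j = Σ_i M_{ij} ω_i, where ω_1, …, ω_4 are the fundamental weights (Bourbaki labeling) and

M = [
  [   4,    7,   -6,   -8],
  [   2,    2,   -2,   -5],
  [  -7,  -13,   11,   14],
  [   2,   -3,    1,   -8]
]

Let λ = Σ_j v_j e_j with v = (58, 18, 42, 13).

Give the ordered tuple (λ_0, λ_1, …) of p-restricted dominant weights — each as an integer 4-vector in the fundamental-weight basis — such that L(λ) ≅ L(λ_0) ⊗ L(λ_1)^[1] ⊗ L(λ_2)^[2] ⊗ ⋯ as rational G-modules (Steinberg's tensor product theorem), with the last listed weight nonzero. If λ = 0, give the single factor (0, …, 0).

Change of basis e → ω: c = M·v where v = (58, 18, 42, 13):
  c_1 = (4)·(58) + (7)·(18) + (-6)·(42) + (-8)·(13) = 2
  c_2 = (2)·(58) + (2)·(18) + (-2)·(42) + (-5)·(13) = 3
  c_3 = (-7)·(58) + (-13)·(18) + (11)·(42) + (14)·(13) = 4
  c_4 = (2)·(58) + (-3)·(18) + (1)·(42) + (-8)·(13) = 0
Base-7 expansion of each c_i:
  c_1 = 2 = 2·7^0
  c_2 = 3 = 3·7^0
  c_3 = 4 = 4·7^0
  c_4 = 0
p-restricted factor λ_0 = (2, 3, 4, 0)

((2, 3, 4, 0),)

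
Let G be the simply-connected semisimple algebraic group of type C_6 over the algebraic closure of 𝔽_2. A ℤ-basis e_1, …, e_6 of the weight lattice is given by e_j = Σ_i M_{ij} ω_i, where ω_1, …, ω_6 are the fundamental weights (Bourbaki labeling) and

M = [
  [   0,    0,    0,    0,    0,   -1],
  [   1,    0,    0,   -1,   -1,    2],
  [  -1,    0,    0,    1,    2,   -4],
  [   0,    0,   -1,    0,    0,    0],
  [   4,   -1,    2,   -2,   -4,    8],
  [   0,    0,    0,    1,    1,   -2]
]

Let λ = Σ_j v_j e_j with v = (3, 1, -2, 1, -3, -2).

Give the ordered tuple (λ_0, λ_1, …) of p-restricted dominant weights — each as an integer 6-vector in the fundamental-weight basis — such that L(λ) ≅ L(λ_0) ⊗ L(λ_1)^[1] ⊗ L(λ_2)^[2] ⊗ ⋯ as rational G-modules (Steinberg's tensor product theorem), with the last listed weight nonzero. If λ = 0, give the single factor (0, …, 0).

ω-coordinates c = M·v, v = (3, 1, -2, 1, -3, -2):
  c_1 = (0)·(3) + (0)·(1) + (0)·(-2) + (0)·(1) + (0)·(-3) + (-1)·(-2) = 2
  c_2 = (1)·(3) + (0)·(1) + (0)·(-2) + (-1)·(1) + (-1)·(-3) + (2)·(-2) = 1
  c_3 = (-1)·(3) + (0)·(1) + (0)·(-2) + (1)·(1) + (2)·(-3) + (-4)·(-2) = 0
  c_4 = (0)·(3) + (0)·(1) + (-1)·(-2) + (0)·(1) + (0)·(-3) + (0)·(-2) = 2
  c_5 = (4)·(3) + (-1)·(1) + (2)·(-2) + (-2)·(1) + (-4)·(-3) + (8)·(-2) = 1
  c_6 = (0)·(3) + (0)·(1) + (0)·(-2) + (1)·(1) + (1)·(-3) + (-2)·(-2) = 2
Writing each c_i in base p = 2:
  c_1 = 2 = 0·2^0 + 1·2^1
  c_2 = 1 = 1·2^0
  c_3 = 0
  c_4 = 2 = 0·2^0 + 1·2^1
  c_5 = 1 = 1·2^0
  c_6 = 2 = 0·2^0 + 1·2^1
p-restricted factor λ_0 = (0, 1, 0, 0, 1, 0)
p-restricted factor λ_1 = (1, 0, 0, 1, 0, 1)

((0, 1, 0, 0, 1, 0), (1, 0, 0, 1, 0, 1))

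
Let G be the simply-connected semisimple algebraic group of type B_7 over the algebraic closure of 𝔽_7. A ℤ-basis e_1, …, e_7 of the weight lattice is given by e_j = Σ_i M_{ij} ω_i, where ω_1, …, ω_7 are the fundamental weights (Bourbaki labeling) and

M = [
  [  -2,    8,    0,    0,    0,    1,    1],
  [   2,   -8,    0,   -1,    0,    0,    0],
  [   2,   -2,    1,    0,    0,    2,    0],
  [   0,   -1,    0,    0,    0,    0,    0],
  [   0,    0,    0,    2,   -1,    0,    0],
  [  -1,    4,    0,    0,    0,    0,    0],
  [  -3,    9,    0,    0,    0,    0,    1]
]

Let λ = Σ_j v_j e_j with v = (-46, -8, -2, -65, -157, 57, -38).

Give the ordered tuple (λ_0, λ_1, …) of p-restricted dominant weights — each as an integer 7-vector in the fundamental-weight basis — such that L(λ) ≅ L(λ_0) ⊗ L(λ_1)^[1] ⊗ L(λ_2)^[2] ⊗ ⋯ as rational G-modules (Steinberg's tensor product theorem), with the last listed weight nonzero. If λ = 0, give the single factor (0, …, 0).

((5, 2, 1, 1, 6, 0, 0), (6, 5, 5, 1, 3, 2, 4))

Converting to the ω-basis (c_i = row i of M dotted with v = (-46, -8, -2, -65, -157, 57, -38)):
  c_1 = -2*-46 + 8*-8 + 0*-2 + 0*-65 + 0*-157 + 1*57 + 1*-38 = 47
  c_2 = 2*-46 + -8*-8 + 0*-2 + -1*-65 + 0*-157 + 0*57 + 0*-38 = 37
  c_3 = 2*-46 + -2*-8 + 1*-2 + 0*-65 + 0*-157 + 2*57 + 0*-38 = 36
  c_4 = 0*-46 + -1*-8 + 0*-2 + 0*-65 + 0*-157 + 0*57 + 0*-38 = 8
  c_5 = 0*-46 + 0*-8 + 0*-2 + 2*-65 + -1*-157 + 0*57 + 0*-38 = 27
  c_6 = -1*-46 + 4*-8 + 0*-2 + 0*-65 + 0*-157 + 0*57 + 0*-38 = 14
  c_7 = -3*-46 + 9*-8 + 0*-2 + 0*-65 + 0*-157 + 0*57 + 1*-38 = 28
Expand coordinatewise in base 7:
  c_1 = 47 = 5·7^0 + 6·7^1
  c_2 = 37 = 2·7^0 + 5·7^1
  c_3 = 36 = 1·7^0 + 5·7^1
  c_4 = 8 = 1·7^0 + 1·7^1
  c_5 = 27 = 6·7^0 + 3·7^1
  c_6 = 14 = 0·7^0 + 2·7^1
  c_7 = 28 = 0·7^0 + 4·7^1
p-restricted factor λ_0 = (5, 2, 1, 1, 6, 0, 0)
p-restricted factor λ_1 = (6, 5, 5, 1, 3, 2, 4)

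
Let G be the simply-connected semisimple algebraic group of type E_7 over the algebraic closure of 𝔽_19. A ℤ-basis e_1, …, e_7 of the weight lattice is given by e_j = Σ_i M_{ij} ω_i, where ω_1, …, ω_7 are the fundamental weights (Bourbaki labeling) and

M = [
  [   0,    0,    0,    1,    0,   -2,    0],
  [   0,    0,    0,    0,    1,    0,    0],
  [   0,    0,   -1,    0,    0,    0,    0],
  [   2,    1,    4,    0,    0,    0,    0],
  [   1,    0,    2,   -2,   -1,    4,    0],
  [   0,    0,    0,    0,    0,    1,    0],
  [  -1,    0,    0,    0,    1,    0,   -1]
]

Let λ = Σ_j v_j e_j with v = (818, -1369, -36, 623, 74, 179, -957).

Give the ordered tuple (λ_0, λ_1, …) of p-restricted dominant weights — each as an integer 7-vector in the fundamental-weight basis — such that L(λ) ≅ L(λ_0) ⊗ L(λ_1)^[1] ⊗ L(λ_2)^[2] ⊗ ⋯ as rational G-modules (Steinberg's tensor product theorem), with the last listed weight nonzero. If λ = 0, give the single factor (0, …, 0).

ω-coordinates c = M·v, v = (818, -1369, -36, 623, 74, 179, -957):
  c_1 = 0*818 + 0*-1369 + 0*-36 + 1*623 + 0*74 + -2*179 + 0*-957 = 265
  c_2 = 0*818 + 0*-1369 + 0*-36 + 0*623 + 1*74 + 0*179 + 0*-957 = 74
  c_3 = 0*818 + 0*-1369 + -1*-36 + 0*623 + 0*74 + 0*179 + 0*-957 = 36
  c_4 = 2*818 + 1*-1369 + 4*-36 + 0*623 + 0*74 + 0*179 + 0*-957 = 123
  c_5 = 1*818 + 0*-1369 + 2*-36 + -2*623 + -1*74 + 4*179 + 0*-957 = 142
  c_6 = 0*818 + 0*-1369 + 0*-36 + 0*623 + 0*74 + 1*179 + 0*-957 = 179
  c_7 = -1*818 + 0*-1369 + 0*-36 + 0*623 + 1*74 + 0*179 + -1*-957 = 213
p = 19; digits c_i = Σ_j d_{ij}·19^j, 0 ≤ d_{ij} < 19:
  c_1 = 265 = 18·19^0 + 13·19^1
  c_2 = 74 = 17·19^0 + 3·19^1
  c_3 = 36 = 17·19^0 + 1·19^1
  c_4 = 123 = 9·19^0 + 6·19^1
  c_5 = 142 = 9·19^0 + 7·19^1
  c_6 = 179 = 8·19^0 + 9·19^1
  c_7 = 213 = 4·19^0 + 11·19^1
λ_0 = (18, 17, 17, 9, 9, 8, 4)
λ_1 = (13, 3, 1, 6, 7, 9, 11)

((18, 17, 17, 9, 9, 8, 4), (13, 3, 1, 6, 7, 9, 11))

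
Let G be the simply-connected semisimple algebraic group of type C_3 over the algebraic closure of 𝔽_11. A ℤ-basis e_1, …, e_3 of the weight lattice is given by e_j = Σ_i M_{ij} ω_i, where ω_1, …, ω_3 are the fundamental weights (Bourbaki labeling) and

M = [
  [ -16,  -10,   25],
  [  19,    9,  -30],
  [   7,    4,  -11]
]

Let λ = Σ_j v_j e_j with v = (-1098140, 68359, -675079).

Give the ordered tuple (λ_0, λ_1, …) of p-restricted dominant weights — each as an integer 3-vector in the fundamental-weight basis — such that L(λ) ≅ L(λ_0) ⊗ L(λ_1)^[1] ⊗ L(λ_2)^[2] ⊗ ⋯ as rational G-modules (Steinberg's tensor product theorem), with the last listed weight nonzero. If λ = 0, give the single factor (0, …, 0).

ω-coordinates c = M·v, v = (-1098140, 68359, -675079):
  c_1 = (-16)·(-1098140) + (-10)·(68359) + (25)·(-675079) = 9675
  c_2 = (19)·(-1098140) + 9·68359 + (-30)·(-675079) = 2941
  c_3 = (7)·(-1098140) + 4·68359 + (-11)·(-675079) = 12325
p = 11; digits c_i = Σ_j d_{ij}·11^j, 0 ≤ d_{ij} < 11:
  c_1 = 9675 = 6·11^0 + 10·11^1 + 2·11^2 + 7·11^3
  c_2 = 2941 = 4·11^0 + 3·11^1 + 2·11^2 + 2·11^3
  c_3 = 12325 = 5·11^0 + 9·11^1 + 2·11^2 + 9·11^3
Factor λ_0 = (6, 4, 5)
Factor λ_1 = (10, 3, 9)
Factor λ_2 = (2, 2, 2)
Factor λ_3 = (7, 2, 9)

((6, 4, 5), (10, 3, 9), (2, 2, 2), (7, 2, 9))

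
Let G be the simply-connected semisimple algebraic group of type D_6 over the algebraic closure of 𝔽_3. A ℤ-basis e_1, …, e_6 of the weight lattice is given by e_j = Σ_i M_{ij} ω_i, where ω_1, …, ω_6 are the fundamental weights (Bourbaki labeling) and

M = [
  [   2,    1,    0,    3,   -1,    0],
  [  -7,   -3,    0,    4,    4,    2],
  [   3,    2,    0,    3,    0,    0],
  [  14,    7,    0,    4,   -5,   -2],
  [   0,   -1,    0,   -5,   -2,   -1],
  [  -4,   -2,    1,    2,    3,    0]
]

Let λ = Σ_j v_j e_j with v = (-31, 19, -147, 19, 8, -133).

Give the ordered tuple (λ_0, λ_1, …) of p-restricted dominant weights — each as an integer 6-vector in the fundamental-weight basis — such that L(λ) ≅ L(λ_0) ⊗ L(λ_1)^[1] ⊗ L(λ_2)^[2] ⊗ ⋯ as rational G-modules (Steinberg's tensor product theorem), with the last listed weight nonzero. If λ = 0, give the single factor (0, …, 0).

In the fundamental-weight basis, λ has coordinates c = M·v (v = (-31, 19, -147, 19, 8, -133)):
  c_1 = 2*-31 + 1*19 + 0*-147 + 3*19 + -1*8 + 0*-133 = 6
  c_2 = -7*-31 + -3*19 + 0*-147 + 4*19 + 4*8 + 2*-133 = 2
  c_3 = 3*-31 + 2*19 + 0*-147 + 3*19 + 0*8 + 0*-133 = 2
  c_4 = 14*-31 + 7*19 + 0*-147 + 4*19 + -5*8 + -2*-133 = 1
  c_5 = 0*-31 + -1*19 + 0*-147 + -5*19 + -2*8 + -1*-133 = 3
  c_6 = -4*-31 + -2*19 + 1*-147 + 2*19 + 3*8 + 0*-133 = 1
Expand coordinatewise in base 3:
  c_1 = 6 = 0·3^0 + 2·3^1
  c_2 = 2 = 2·3^0
  c_3 = 2 = 2·3^0
  c_4 = 1 = 1·3^0
  c_5 = 3 = 0·3^0 + 1·3^1
  c_6 = 1 = 1·3^0
Factor λ_0 = (0, 2, 2, 1, 0, 1)
Factor λ_1 = (2, 0, 0, 0, 1, 0)

((0, 2, 2, 1, 0, 1), (2, 0, 0, 0, 1, 0))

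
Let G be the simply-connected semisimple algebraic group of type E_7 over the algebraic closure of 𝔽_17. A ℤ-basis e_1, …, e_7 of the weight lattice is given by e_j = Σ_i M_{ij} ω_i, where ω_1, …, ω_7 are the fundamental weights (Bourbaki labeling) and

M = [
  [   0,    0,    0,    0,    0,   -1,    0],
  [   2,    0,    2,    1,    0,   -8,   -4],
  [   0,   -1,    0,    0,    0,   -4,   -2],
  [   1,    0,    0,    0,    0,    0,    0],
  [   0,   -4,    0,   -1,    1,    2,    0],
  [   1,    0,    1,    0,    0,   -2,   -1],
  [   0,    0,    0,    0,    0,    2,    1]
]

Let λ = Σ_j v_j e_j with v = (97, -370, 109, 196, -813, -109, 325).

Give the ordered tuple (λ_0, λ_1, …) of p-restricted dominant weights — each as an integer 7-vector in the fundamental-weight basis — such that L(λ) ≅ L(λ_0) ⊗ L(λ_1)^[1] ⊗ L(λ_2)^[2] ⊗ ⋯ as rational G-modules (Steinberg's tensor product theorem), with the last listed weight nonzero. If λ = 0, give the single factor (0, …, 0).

((7, 10, 3, 12, 15, 14, 5), (6, 10, 9, 5, 14, 5, 6))

Compute c_i = Σ_j M_{ij} v_j with v = (97, -370, 109, 196, -813, -109, 325):
  c_1 = 0·97 + (0)·(-370) + 0·109 + 0·196 + (0)·(-813) + (-1)·(-109) + 0·325 = 109
  c_2 = 2·97 + (0)·(-370) + 2·109 + 1·196 + (0)·(-813) + (-8)·(-109) + (-4)·(325) = 180
  c_3 = 0·97 + (-1)·(-370) + 0·109 + 0·196 + (0)·(-813) + (-4)·(-109) + (-2)·(325) = 156
  c_4 = 1·97 + (0)·(-370) + 0·109 + 0·196 + (0)·(-813) + (0)·(-109) + 0·325 = 97
  c_5 = 0·97 + (-4)·(-370) + 0·109 + (-1)·(196) + (1)·(-813) + (2)·(-109) + 0·325 = 253
  c_6 = 1·97 + (0)·(-370) + 1·109 + 0·196 + (0)·(-813) + (-2)·(-109) + (-1)·(325) = 99
  c_7 = 0·97 + (0)·(-370) + 0·109 + 0·196 + (0)·(-813) + (2)·(-109) + 1·325 = 107
Expand coordinatewise in base 17:
  c_1 = 109 = 7·17^0 + 6·17^1
  c_2 = 180 = 10·17^0 + 10·17^1
  c_3 = 156 = 3·17^0 + 9·17^1
  c_4 = 97 = 12·17^0 + 5·17^1
  c_5 = 253 = 15·17^0 + 14·17^1
  c_6 = 99 = 14·17^0 + 5·17^1
  c_7 = 107 = 5·17^0 + 6·17^1
λ_0 = (7, 10, 3, 12, 15, 14, 5)
λ_1 = (6, 10, 9, 5, 14, 5, 6)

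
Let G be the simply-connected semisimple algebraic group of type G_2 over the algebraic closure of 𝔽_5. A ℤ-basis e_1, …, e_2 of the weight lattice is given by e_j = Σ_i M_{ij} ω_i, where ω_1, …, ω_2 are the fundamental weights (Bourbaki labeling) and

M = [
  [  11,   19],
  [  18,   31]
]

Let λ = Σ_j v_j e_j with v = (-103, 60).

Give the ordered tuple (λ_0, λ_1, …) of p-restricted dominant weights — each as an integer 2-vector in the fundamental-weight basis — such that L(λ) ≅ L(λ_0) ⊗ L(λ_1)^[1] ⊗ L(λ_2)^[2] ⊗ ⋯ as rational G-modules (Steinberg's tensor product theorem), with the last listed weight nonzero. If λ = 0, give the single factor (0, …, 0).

((2, 1), (1, 1))

Compute c_i = Σ_j M_{ij} v_j with v = (-103, 60):
  c_1 = (11)·(-103) + 19·60 = 7
  c_2 = (18)·(-103) + 31·60 = 6
Writing each c_i in base p = 5:
  c_1 = 7 = 2·5^0 + 1·5^1
  c_2 = 6 = 1·5^0 + 1·5^1
p-restricted factor λ_0 = (2, 1)
p-restricted factor λ_1 = (1, 1)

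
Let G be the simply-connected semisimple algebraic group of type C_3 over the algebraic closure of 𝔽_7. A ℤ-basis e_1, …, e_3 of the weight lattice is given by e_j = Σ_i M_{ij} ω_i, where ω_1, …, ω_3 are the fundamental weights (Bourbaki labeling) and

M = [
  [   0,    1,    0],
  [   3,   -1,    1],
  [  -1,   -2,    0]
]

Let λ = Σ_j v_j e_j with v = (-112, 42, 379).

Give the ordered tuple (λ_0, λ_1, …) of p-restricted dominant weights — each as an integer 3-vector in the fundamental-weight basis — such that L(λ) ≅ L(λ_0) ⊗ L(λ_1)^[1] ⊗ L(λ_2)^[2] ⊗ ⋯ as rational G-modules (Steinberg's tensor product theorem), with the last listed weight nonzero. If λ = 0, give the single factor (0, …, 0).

Change of basis e → ω: c = M·v where v = (-112, 42, 379):
  c_1 = (0)·(-112) + 1·42 + 0·379 = 42
  c_2 = (3)·(-112) + (-1)·(42) + 1·379 = 1
  c_3 = (-1)·(-112) + (-2)·(42) + 0·379 = 28
p = 7; digits c_i = Σ_j d_{ij}·7^j, 0 ≤ d_{ij} < 7:
  c_1 = 42 = 0·7^0 + 6·7^1
  c_2 = 1 = 1·7^0
  c_3 = 28 = 0·7^0 + 4·7^1
p-restricted factor λ_0 = (0, 1, 0)
p-restricted factor λ_1 = (6, 0, 4)

((0, 1, 0), (6, 0, 4))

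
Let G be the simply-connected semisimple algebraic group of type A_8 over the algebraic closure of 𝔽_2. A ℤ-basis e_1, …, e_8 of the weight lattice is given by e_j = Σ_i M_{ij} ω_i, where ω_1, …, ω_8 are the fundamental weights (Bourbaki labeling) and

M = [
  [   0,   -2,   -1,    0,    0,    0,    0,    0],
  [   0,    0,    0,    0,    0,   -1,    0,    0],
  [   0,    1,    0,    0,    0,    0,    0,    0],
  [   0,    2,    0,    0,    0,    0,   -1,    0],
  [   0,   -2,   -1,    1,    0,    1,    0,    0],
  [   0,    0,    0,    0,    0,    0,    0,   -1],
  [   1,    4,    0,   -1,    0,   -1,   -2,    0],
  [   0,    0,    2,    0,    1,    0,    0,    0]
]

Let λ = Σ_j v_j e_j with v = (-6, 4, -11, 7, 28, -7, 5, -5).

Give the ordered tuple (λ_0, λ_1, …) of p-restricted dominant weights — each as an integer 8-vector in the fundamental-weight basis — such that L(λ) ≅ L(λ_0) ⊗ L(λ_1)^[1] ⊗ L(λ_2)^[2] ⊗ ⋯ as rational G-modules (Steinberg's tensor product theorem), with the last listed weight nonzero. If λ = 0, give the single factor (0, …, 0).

Change of basis e → ω: c = M·v where v = (-6, 4, -11, 7, 28, -7, 5, -5):
  c_1 = (0)·(-6) + (-2)·(4) + (-1)·(-11) + (0)·(7) + (0)·(28) + (0)·(-7) + (0)·(5) + (0)·(-5) = 3
  c_2 = (0)·(-6) + (0)·(4) + (0)·(-11) + (0)·(7) + (0)·(28) + (-1)·(-7) + (0)·(5) + (0)·(-5) = 7
  c_3 = (0)·(-6) + (1)·(4) + (0)·(-11) + (0)·(7) + (0)·(28) + (0)·(-7) + (0)·(5) + (0)·(-5) = 4
  c_4 = (0)·(-6) + (2)·(4) + (0)·(-11) + (0)·(7) + (0)·(28) + (0)·(-7) + (-1)·(5) + (0)·(-5) = 3
  c_5 = (0)·(-6) + (-2)·(4) + (-1)·(-11) + (1)·(7) + (0)·(28) + (1)·(-7) + (0)·(5) + (0)·(-5) = 3
  c_6 = (0)·(-6) + (0)·(4) + (0)·(-11) + (0)·(7) + (0)·(28) + (0)·(-7) + (0)·(5) + (-1)·(-5) = 5
  c_7 = (1)·(-6) + (4)·(4) + (0)·(-11) + (-1)·(7) + (0)·(28) + (-1)·(-7) + (-2)·(5) + (0)·(-5) = 0
  c_8 = (0)·(-6) + (0)·(4) + (2)·(-11) + (0)·(7) + (1)·(28) + (0)·(-7) + (0)·(5) + (0)·(-5) = 6
Writing each c_i in base p = 2:
  c_1 = 3 = 1·2^0 + 1·2^1
  c_2 = 7 = 1·2^0 + 1·2^1 + 1·2^2
  c_3 = 4 = 0·2^0 + 0·2^1 + 1·2^2
  c_4 = 3 = 1·2^0 + 1·2^1
  c_5 = 3 = 1·2^0 + 1·2^1
  c_6 = 5 = 1·2^0 + 0·2^1 + 1·2^2
  c_7 = 0
  c_8 = 6 = 0·2^0 + 1·2^1 + 1·2^2
Factor λ_0 = (1, 1, 0, 1, 1, 1, 0, 0)
Factor λ_1 = (1, 1, 0, 1, 1, 0, 0, 1)
Factor λ_2 = (0, 1, 1, 0, 0, 1, 0, 1)

((1, 1, 0, 1, 1, 1, 0, 0), (1, 1, 0, 1, 1, 0, 0, 1), (0, 1, 1, 0, 0, 1, 0, 1))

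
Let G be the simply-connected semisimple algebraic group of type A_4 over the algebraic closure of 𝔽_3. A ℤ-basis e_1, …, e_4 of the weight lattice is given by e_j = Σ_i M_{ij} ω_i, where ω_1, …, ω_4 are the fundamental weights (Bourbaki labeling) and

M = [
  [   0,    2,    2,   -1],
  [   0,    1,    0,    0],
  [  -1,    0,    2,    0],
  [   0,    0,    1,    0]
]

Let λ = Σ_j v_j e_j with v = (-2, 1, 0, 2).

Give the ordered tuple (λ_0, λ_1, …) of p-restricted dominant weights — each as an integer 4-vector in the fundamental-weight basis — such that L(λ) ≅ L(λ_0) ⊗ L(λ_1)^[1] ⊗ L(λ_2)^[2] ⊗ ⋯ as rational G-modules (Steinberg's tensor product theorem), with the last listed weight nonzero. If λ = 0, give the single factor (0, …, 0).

Change of basis e → ω: c = M·v where v = (-2, 1, 0, 2):
  c_1 = (0)·(-2) + (2)·(1) + (2)·(0) + (-1)·(2) = 0
  c_2 = (0)·(-2) + (1)·(1) + (0)·(0) + (0)·(2) = 1
  c_3 = (-1)·(-2) + (0)·(1) + (2)·(0) + (0)·(2) = 2
  c_4 = (0)·(-2) + (0)·(1) + (1)·(0) + (0)·(2) = 0
Base-3 expansion of each c_i:
  c_1 = 0
  c_2 = 1 = 1·3^0
  c_3 = 2 = 2·3^0
  c_4 = 0
λ_0 = (0, 1, 2, 0)

((0, 1, 2, 0),)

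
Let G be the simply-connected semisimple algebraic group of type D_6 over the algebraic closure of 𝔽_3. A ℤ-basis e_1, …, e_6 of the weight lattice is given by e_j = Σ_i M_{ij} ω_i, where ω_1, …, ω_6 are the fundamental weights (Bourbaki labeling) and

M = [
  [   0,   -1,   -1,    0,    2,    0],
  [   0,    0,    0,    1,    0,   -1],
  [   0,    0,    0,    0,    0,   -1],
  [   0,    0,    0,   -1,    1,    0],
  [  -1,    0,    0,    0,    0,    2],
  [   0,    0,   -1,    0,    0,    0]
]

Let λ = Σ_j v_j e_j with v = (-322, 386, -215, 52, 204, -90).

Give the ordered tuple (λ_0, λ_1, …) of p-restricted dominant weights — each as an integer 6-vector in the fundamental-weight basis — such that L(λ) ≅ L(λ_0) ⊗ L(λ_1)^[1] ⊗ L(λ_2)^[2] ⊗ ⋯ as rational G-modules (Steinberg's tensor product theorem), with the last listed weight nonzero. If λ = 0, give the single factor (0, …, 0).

In the fundamental-weight basis, λ has coordinates c = M·v (v = (-322, 386, -215, 52, 204, -90)):
  c_1 = (0)·(-322) + (-1)·(386) + (-1)·(-215) + 0·52 + 2·204 + (0)·(-90) = 237
  c_2 = (0)·(-322) + 0·386 + (0)·(-215) + 1·52 + 0·204 + (-1)·(-90) = 142
  c_3 = (0)·(-322) + 0·386 + (0)·(-215) + 0·52 + 0·204 + (-1)·(-90) = 90
  c_4 = (0)·(-322) + 0·386 + (0)·(-215) + (-1)·(52) + 1·204 + (0)·(-90) = 152
  c_5 = (-1)·(-322) + 0·386 + (0)·(-215) + 0·52 + 0·204 + (2)·(-90) = 142
  c_6 = (0)·(-322) + 0·386 + (-1)·(-215) + 0·52 + 0·204 + (0)·(-90) = 215
Expand coordinatewise in base 3:
  c_1 = 237 = 0·3^0 + 1·3^1 + 2·3^2 + 2·3^3 + 2·3^4
  c_2 = 142 = 1·3^0 + 2·3^1 + 0·3^2 + 2·3^3 + 1·3^4
  c_3 = 90 = 0·3^0 + 0·3^1 + 1·3^2 + 0·3^3 + 1·3^4
  c_4 = 152 = 2·3^0 + 2·3^1 + 1·3^2 + 2·3^3 + 1·3^4
  c_5 = 142 = 1·3^0 + 2·3^1 + 0·3^2 + 2·3^3 + 1·3^4
  c_6 = 215 = 2·3^0 + 2·3^1 + 2·3^2 + 1·3^3 + 2·3^4
λ_0 = (0, 1, 0, 2, 1, 2)
λ_1 = (1, 2, 0, 2, 2, 2)
λ_2 = (2, 0, 1, 1, 0, 2)
λ_3 = (2, 2, 0, 2, 2, 1)
λ_4 = (2, 1, 1, 1, 1, 2)

((0, 1, 0, 2, 1, 2), (1, 2, 0, 2, 2, 2), (2, 0, 1, 1, 0, 2), (2, 2, 0, 2, 2, 1), (2, 1, 1, 1, 1, 2))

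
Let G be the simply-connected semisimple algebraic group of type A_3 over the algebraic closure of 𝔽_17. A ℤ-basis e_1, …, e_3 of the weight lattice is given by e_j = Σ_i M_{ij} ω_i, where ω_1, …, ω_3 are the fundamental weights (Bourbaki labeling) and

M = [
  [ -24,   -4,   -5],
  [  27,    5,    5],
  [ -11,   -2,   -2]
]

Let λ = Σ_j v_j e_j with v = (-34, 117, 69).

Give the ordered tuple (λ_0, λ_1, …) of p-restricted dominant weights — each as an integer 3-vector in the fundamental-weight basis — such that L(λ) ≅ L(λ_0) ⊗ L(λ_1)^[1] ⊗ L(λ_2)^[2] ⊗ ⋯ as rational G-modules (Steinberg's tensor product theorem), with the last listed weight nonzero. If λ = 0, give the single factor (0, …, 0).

Change of basis e → ω: c = M·v where v = (-34, 117, 69):
  c_1 = -24*-34 + -4*117 + -5*69 = 3
  c_2 = 27*-34 + 5*117 + 5*69 = 12
  c_3 = -11*-34 + -2*117 + -2*69 = 2
Writing each c_i in base p = 17:
  c_1 = 3 = 3·17^0
  c_2 = 12 = 12·17^0
  c_3 = 2 = 2·17^0
λ_0 = (3, 12, 2)

((3, 12, 2),)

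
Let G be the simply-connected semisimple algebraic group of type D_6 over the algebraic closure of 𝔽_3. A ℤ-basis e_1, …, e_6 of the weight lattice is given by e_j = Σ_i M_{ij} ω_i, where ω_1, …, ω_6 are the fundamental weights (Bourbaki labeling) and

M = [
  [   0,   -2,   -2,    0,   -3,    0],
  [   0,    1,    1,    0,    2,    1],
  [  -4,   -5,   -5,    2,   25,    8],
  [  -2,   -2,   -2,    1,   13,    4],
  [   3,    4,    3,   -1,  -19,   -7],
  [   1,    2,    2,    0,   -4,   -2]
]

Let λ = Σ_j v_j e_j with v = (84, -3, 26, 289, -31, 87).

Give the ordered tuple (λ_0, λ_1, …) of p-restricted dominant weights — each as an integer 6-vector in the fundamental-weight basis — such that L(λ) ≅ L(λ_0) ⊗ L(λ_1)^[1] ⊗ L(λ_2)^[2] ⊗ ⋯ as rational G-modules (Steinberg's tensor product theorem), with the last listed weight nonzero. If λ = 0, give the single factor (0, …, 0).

((2, 0, 0, 2, 0, 2), (0, 1, 1, 0, 0, 2), (2, 2, 2, 2, 1, 2), (1, 1, 1, 0, 0, 2))

Compute c_i = Σ_j M_{ij} v_j with v = (84, -3, 26, 289, -31, 87):
  c_1 = 0*84 + -2*-3 + -2*26 + 0*289 + -3*-31 + 0*87 = 47
  c_2 = 0*84 + 1*-3 + 1*26 + 0*289 + 2*-31 + 1*87 = 48
  c_3 = -4*84 + -5*-3 + -5*26 + 2*289 + 25*-31 + 8*87 = 48
  c_4 = -2*84 + -2*-3 + -2*26 + 1*289 + 13*-31 + 4*87 = 20
  c_5 = 3*84 + 4*-3 + 3*26 + -1*289 + -19*-31 + -7*87 = 9
  c_6 = 1*84 + 2*-3 + 2*26 + 0*289 + -4*-31 + -2*87 = 80
Writing each c_i in base p = 3:
  c_1 = 47 = 2·3^0 + 0·3^1 + 2·3^2 + 1·3^3
  c_2 = 48 = 0·3^0 + 1·3^1 + 2·3^2 + 1·3^3
  c_3 = 48 = 0·3^0 + 1·3^1 + 2·3^2 + 1·3^3
  c_4 = 20 = 2·3^0 + 0·3^1 + 2·3^2
  c_5 = 9 = 0·3^0 + 0·3^1 + 1·3^2
  c_6 = 80 = 2·3^0 + 2·3^1 + 2·3^2 + 2·3^3
p-restricted factor λ_0 = (2, 0, 0, 2, 0, 2)
p-restricted factor λ_1 = (0, 1, 1, 0, 0, 2)
p-restricted factor λ_2 = (2, 2, 2, 2, 1, 2)
p-restricted factor λ_3 = (1, 1, 1, 0, 0, 2)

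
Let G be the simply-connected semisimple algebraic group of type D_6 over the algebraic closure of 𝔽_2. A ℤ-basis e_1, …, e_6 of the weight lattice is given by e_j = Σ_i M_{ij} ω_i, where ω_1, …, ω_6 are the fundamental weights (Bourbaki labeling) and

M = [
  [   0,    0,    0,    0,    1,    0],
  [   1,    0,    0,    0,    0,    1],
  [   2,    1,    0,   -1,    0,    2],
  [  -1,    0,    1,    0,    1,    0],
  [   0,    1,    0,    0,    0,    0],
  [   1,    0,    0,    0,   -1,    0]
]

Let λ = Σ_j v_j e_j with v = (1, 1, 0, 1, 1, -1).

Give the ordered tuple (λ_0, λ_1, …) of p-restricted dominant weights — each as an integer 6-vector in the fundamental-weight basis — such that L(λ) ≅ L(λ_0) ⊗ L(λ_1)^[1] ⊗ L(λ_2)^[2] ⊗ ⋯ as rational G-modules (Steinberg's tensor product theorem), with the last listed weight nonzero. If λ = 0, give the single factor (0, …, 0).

Converting to the ω-basis (c_i = row i of M dotted with v = (1, 1, 0, 1, 1, -1)):
  c_1 = (0)·(1) + (0)·(1) + (0)·(0) + (0)·(1) + (1)·(1) + (0)·(-1) = 1
  c_2 = (1)·(1) + (0)·(1) + (0)·(0) + (0)·(1) + (0)·(1) + (1)·(-1) = 0
  c_3 = (2)·(1) + (1)·(1) + (0)·(0) + (-1)·(1) + (0)·(1) + (2)·(-1) = 0
  c_4 = (-1)·(1) + (0)·(1) + (1)·(0) + (0)·(1) + (1)·(1) + (0)·(-1) = 0
  c_5 = (0)·(1) + (1)·(1) + (0)·(0) + (0)·(1) + (0)·(1) + (0)·(-1) = 1
  c_6 = (1)·(1) + (0)·(1) + (0)·(0) + (0)·(1) + (-1)·(1) + (0)·(-1) = 0
Base-2 expansion of each c_i:
  c_1 = 1 = 1·2^0
  c_2 = 0
  c_3 = 0
  c_4 = 0
  c_5 = 1 = 1·2^0
  c_6 = 0
p-restricted factor λ_0 = (1, 0, 0, 0, 1, 0)

((1, 0, 0, 0, 1, 0),)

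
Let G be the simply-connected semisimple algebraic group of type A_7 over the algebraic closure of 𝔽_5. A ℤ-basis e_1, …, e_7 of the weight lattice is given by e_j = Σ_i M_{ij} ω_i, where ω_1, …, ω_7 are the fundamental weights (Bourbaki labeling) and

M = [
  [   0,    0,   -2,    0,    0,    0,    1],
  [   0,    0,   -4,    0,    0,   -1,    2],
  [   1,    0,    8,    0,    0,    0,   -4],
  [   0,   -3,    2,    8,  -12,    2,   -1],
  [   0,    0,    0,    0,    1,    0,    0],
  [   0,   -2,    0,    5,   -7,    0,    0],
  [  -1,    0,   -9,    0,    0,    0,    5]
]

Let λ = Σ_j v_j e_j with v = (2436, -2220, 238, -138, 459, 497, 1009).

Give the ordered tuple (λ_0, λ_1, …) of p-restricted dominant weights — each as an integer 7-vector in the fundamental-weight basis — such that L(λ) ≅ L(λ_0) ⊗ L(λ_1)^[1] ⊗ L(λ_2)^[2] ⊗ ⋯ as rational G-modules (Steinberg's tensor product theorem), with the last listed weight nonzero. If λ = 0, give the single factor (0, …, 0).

Converting to the ω-basis (c_i = row i of M dotted with v = (2436, -2220, 238, -138, 459, 497, 1009)):
  c_1 = (0)·(2436) + (0)·(-2220) + (-2)·(238) + (0)·(-138) + (0)·(459) + (0)·(497) + (1)·(1009) = 533
  c_2 = (0)·(2436) + (0)·(-2220) + (-4)·(238) + (0)·(-138) + (0)·(459) + (-1)·(497) + (2)·(1009) = 569
  c_3 = (1)·(2436) + (0)·(-2220) + (8)·(238) + (0)·(-138) + (0)·(459) + (0)·(497) + (-4)·(1009) = 304
  c_4 = (0)·(2436) + (-3)·(-2220) + (2)·(238) + (8)·(-138) + (-12)·(459) + (2)·(497) + (-1)·(1009) = 509
  c_5 = (0)·(2436) + (0)·(-2220) + (0)·(238) + (0)·(-138) + (1)·(459) + (0)·(497) + (0)·(1009) = 459
  c_6 = (0)·(2436) + (-2)·(-2220) + (0)·(238) + (5)·(-138) + (-7)·(459) + (0)·(497) + (0)·(1009) = 537
  c_7 = (-1)·(2436) + (0)·(-2220) + (-9)·(238) + (0)·(-138) + (0)·(459) + (0)·(497) + (5)·(1009) = 467
p = 5; digits c_i = Σ_j d_{ij}·5^j, 0 ≤ d_{ij} < 5:
  c_1 = 533 = 3·5^0 + 1·5^1 + 1·5^2 + 4·5^3
  c_2 = 569 = 4·5^0 + 3·5^1 + 2·5^2 + 4·5^3
  c_3 = 304 = 4·5^0 + 0·5^1 + 2·5^2 + 2·5^3
  c_4 = 509 = 4·5^0 + 1·5^1 + 0·5^2 + 4·5^3
  c_5 = 459 = 4·5^0 + 1·5^1 + 3·5^2 + 3·5^3
  c_6 = 537 = 2·5^0 + 2·5^1 + 1·5^2 + 4·5^3
  c_7 = 467 = 2·5^0 + 3·5^1 + 3·5^2 + 3·5^3
Factor λ_0 = (3, 4, 4, 4, 4, 2, 2)
Factor λ_1 = (1, 3, 0, 1, 1, 2, 3)
Factor λ_2 = (1, 2, 2, 0, 3, 1, 3)
Factor λ_3 = (4, 4, 2, 4, 3, 4, 3)

((3, 4, 4, 4, 4, 2, 2), (1, 3, 0, 1, 1, 2, 3), (1, 2, 2, 0, 3, 1, 3), (4, 4, 2, 4, 3, 4, 3))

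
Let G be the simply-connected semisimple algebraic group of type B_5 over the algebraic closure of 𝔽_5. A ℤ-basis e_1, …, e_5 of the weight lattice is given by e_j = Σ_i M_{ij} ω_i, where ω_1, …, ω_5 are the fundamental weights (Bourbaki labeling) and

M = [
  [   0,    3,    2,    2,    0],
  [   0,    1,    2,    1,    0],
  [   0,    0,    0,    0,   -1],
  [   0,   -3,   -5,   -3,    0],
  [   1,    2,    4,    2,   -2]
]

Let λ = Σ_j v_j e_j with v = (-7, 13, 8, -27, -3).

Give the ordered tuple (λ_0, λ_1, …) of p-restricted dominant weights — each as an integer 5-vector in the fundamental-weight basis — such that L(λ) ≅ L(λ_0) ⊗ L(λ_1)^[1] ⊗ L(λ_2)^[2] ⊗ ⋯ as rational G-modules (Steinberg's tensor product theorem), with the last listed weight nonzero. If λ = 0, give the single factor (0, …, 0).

Converting to the ω-basis (c_i = row i of M dotted with v = (-7, 13, 8, -27, -3)):
  c_1 = (0)·(-7) + (3)·(13) + (2)·(8) + (2)·(-27) + (0)·(-3) = 1
  c_2 = (0)·(-7) + (1)·(13) + (2)·(8) + (1)·(-27) + (0)·(-3) = 2
  c_3 = (0)·(-7) + (0)·(13) + (0)·(8) + (0)·(-27) + (-1)·(-3) = 3
  c_4 = (0)·(-7) + (-3)·(13) + (-5)·(8) + (-3)·(-27) + (0)·(-3) = 2
  c_5 = (1)·(-7) + (2)·(13) + (4)·(8) + (2)·(-27) + (-2)·(-3) = 3
Writing each c_i in base p = 5:
  c_1 = 1 = 1·5^0
  c_2 = 2 = 2·5^0
  c_3 = 3 = 3·5^0
  c_4 = 2 = 2·5^0
  c_5 = 3 = 3·5^0
λ_0 = (1, 2, 3, 2, 3)

((1, 2, 3, 2, 3),)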